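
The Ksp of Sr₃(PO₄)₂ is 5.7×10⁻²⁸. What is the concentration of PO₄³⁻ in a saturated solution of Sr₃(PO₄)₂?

2.8×10⁻⁶ M

Sr₃(PO₄)₂(s) ⇌ 3 Sr²⁺(aq) + 2 PO₄³⁻(aq)
With molar solubility s: [Sr²⁺] = 3s, [PO₄³⁻] = 2s.
Ksp = [Sr²⁺]^3[PO₄³⁻]^2 = (3s)^3 · (2s)^2 = 108s^5 = 5.7×10⁻²⁸
s = 1.4×10⁻⁶ mol/L
[PO₄³⁻] = 2s = 2.8×10⁻⁶ mol/L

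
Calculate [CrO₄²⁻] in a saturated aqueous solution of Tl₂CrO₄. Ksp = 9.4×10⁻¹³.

Tl₂CrO₄(s) ⇌ 2 Tl⁺(aq) + CrO₄²⁻(aq)
With molar solubility s: [Tl⁺] = 2s, [CrO₄²⁻] = s.
Ksp = [Tl⁺]^2[CrO₄²⁻] = (2s)^2 · s = 4s^3 = 9.4×10⁻¹³
s = 6.2×10⁻⁵ mol/L
[CrO₄²⁻] = s = 6.2×10⁻⁵ mol/L

6.2×10⁻⁵ M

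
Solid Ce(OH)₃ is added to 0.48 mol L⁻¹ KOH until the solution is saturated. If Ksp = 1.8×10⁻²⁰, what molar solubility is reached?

1.6×10⁻¹⁹ M

Ce(OH)₃(s) ⇌ Ce³⁺(aq) + 3 OH⁻(aq)
With OH⁻ already at 0.48 mol L⁻¹ and s small, take [OH⁻] ≈ 0.48 mol L⁻¹ and [Ce³⁺] = s.
Ksp = [Ce³⁺][OH⁻]^3 = s(0.48)^3
s = 1.8×10⁻²⁰ / (0.48)^3 = 1.6×10⁻¹⁹
s = 1.6×10⁻¹⁹ mol L⁻¹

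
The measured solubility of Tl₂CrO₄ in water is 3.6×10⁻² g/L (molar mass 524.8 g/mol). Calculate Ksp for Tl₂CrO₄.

Convert to molarity: s = 3.6×10⁻² / 524.8 = 6.860×10⁻⁵ mol/L
Tl₂CrO₄(s) ⇌ 2 Tl⁺(aq) + CrO₄²⁻(aq)
If s mol/L of Tl₂CrO₄ dissolves, [Tl⁺] = 2s and [CrO₄²⁻] = s.
Ksp = [Tl⁺]^2[CrO₄²⁻] = (2s)^2 · s = 4s^3
Ksp = 4 × (6.860×10⁻⁵)^3 = 1.3×10⁻¹²

Ksp = 1.3×10⁻¹²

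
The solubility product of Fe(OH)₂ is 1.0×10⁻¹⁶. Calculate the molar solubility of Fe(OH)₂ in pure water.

2.9×10⁻⁶ M

Fe(OH)₂(s) ⇌ Fe²⁺(aq) + 2 OH⁻(aq)
Call the molar solubility s, so that [Fe²⁺] = s and [OH⁻] = 2s.
Ksp = [Fe²⁺][OH⁻]^2 = s · (2s)^2 = 4s^3
4s^3 = 1.0×10⁻¹⁶  ⇒  s^3 = 2.5×10⁻¹⁷
Taking the 3rd root, s = 2.9×10⁻⁶ mol L⁻¹.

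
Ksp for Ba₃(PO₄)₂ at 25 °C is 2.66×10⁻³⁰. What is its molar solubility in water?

Ba₃(PO₄)₂(s) ⇌ 3 Ba²⁺(aq) + 2 PO₄³⁻(aq)
With molar solubility s: [Ba²⁺] = 3s, [PO₄³⁻] = 2s.
Ksp = [Ba²⁺]^3[PO₄³⁻]^2 = (3s)^3 · (2s)^2 = 108s^5
108s^5 = 2.66×10⁻³⁰  ⇒  s^5 = 2.46×10⁻³²
s = 4.77×10⁻⁷ mol/L

4.77×10⁻⁷ M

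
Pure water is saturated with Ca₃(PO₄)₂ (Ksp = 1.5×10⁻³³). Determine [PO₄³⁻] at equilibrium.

2.1×10⁻⁷ M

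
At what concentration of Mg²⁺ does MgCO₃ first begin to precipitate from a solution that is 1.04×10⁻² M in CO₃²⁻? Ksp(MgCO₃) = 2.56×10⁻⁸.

2.46×10⁻⁶ M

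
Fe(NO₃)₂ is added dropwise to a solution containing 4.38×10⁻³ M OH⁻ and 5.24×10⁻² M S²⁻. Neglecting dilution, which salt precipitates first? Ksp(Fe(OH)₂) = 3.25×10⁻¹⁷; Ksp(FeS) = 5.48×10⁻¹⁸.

FeS

Precipitation begins when Q = Ksp.
For Fe(OH)₂: [Fe²⁺] = (Ksp/[OH⁻]^2) = 1.69×10⁻¹² M
For FeS: [Fe²⁺] = (Ksp/[S²⁻]) = 1.05×10⁻¹⁶ M
The smaller threshold [Fe²⁺] is reached first, so FeS precipitates first.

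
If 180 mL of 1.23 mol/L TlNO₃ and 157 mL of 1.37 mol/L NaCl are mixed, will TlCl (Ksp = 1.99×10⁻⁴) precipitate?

Yes

Total volume after mixing = 180 + 157 = 337 mL.
[Tl⁺] = (1.23)(180)/337 = 0.657 mol/L
[Cl⁻] = (1.37)(157)/337 = 0.638 mol/L
Q = [Tl⁺][Cl⁻] = 0.419
Since Q (0.419) exceeds Ksp (1.99×10⁻⁴), TlCl will precipitate.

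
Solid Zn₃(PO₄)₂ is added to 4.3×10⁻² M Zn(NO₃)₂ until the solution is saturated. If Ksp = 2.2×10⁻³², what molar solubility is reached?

Zn₃(PO₄)₂(s) ⇌ 3 Zn²⁺(aq) + 2 PO₄³⁻(aq)
Zn²⁺ is already present at 4.3×10⁻² M. If s mol/L of Zn₃(PO₄)₂ dissolves, [PO₄³⁻] = 2s while [Zn²⁺] ≈ 4.3×10⁻² M.
Ksp = [Zn²⁺]^3[PO₄³⁻]^2 = (4.3×10⁻²)^3(2s)^2
(2s)^2 = 2.2×10⁻³² / (4.3×10⁻²)^3 = 2.8×10⁻²⁸
s = 8.3×10⁻¹⁵ M

8.3×10⁻¹⁵ M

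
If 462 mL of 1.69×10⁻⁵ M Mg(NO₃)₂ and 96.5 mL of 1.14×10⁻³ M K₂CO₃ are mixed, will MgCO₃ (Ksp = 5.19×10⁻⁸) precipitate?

No

After mixing, V = 462 mL + 96.5 mL = 558.5 mL.
[Mg²⁺] = (1.69×10⁻⁵)(462)/558.5 = 1.40×10⁻⁵ M
[CO₃²⁻] = (1.14×10⁻³)(96.5)/558.5 = 1.97×10⁻⁴ M
Q = [Mg²⁺][CO₃²⁻] = 2.75×10⁻⁹
Q < Ksp (2.75×10⁻⁹ vs 5.19×10⁻⁸); the solution remains unsaturated and no precipitate forms.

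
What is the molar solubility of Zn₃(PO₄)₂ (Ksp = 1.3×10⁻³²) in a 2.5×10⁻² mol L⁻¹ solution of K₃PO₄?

Zn₃(PO₄)₂(s) ⇌ 3 Zn²⁺(aq) + 2 PO₄³⁻(aq)
Let s be the solubility of Zn₃(PO₄)₂ here. The common ion gives [PO₄³⁻] ≈ 2.5×10⁻² mol L⁻¹, and [Zn²⁺] = 3s.
Ksp = [Zn²⁺]^3[PO₄³⁻]^2 = (3s)^3(2.5×10⁻²)^2
(3s)^3 = 1.3×10⁻³² / (2.5×10⁻²)^2 = 2.1×10⁻²⁹
s = 9.2×10⁻¹¹ mol L⁻¹

9.2×10⁻¹¹ M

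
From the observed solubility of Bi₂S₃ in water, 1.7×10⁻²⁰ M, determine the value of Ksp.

Bi₂S₃(s) ⇌ 2 Bi³⁺(aq) + 3 S²⁻(aq)
For each mole of Bi₂S₃ that dissolves per liter, [Bi³⁺] = 2s and [S²⁻] = 3s; let s denote this solubility.
Ksp = [Bi³⁺]^2[S²⁻]^3 = (2s)^2 · (3s)^3 = 108s^5
Ksp = 108 × (1.7×10⁻²⁰)^5 = 1.5×10⁻⁹⁷

Ksp = 1.5×10⁻⁹⁷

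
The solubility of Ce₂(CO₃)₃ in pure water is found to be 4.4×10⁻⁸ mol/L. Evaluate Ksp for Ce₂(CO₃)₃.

Ce₂(CO₃)₃(s) ⇌ 2 Ce³⁺(aq) + 3 CO₃²⁻(aq)
Call the molar solubility s, so that [Ce³⁺] = 2s and [CO₃²⁻] = 3s.
Ksp = [Ce³⁺]^2[CO₃²⁻]^3 = (2s)^2 · (3s)^3 = 108s^5
Ksp = 108 × (4.4×10⁻⁸)^5 = 1.8×10⁻³⁵

Ksp = 1.8×10⁻³⁵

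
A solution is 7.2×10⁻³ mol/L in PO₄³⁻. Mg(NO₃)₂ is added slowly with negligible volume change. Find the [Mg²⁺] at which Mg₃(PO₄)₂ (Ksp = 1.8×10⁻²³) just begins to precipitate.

7.0×10⁻⁷ M

The threshold for precipitation is Q = Ksp.
Mg₃(PO₄)₂(s) ⇌ 3 Mg²⁺(aq) + 2 PO₄³⁻(aq)
Ksp = [Mg²⁺]^3[PO₄³⁻]^2 = [Mg²⁺]^3(7.2×10⁻³)^2
[Mg²⁺]^3 = 1.8×10⁻²³ / (7.2×10⁻³)^2 = 3.5×10⁻¹⁹
[Mg²⁺] = 7.0×10⁻⁷ mol/L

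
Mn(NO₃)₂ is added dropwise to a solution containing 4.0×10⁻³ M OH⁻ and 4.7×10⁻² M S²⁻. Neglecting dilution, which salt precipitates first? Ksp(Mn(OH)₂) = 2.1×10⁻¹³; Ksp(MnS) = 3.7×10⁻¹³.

Precipitation of each salt begins when its ion product equals Ksp.
For Mn(OH)₂: [Mn²⁺] = (Ksp/[OH⁻]^2) = 1.3×10⁻⁸ M
For MnS: [Mn²⁺] = (Ksp/[S²⁻]) = 7.9×10⁻¹² M
Since MnS needs less Mn²⁺ to reach saturation, it precipitates first.

MnS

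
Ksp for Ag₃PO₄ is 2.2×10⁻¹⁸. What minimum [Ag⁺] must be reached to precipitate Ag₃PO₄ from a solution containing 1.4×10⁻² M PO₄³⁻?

5.4×10⁻⁶ M

The threshold for precipitation is Q = Ksp.
Ag₃PO₄(s) ⇌ 3 Ag⁺(aq) + PO₄³⁻(aq)
Ksp = [Ag⁺]^3[PO₄³⁻] = [Ag⁺]^3(1.4×10⁻²)
[Ag⁺]^3 = 2.2×10⁻¹⁸ / (1.4×10⁻²) = 1.6×10⁻¹⁶
[Ag⁺] = 5.4×10⁻⁶ M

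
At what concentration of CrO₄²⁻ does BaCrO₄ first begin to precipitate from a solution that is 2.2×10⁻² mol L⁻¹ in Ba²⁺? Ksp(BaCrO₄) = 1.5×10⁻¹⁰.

6.8×10⁻⁹ M

Precipitation of each salt begins when its ion product equals Ksp.
BaCrO₄(s) ⇌ Ba²⁺(aq) + CrO₄²⁻(aq)
Ksp = [Ba²⁺][CrO₄²⁻] = [CrO₄²⁻](2.2×10⁻²)
[CrO₄²⁻] = 1.5×10⁻¹⁰ / (2.2×10⁻²) = 6.8×10⁻⁹
[CrO₄²⁻] = 6.8×10⁻⁹ mol L⁻¹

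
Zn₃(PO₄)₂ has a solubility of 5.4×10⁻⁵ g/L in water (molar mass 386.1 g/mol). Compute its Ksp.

Ksp = 5.8×10⁻³³

Molar solubility s = (5.4×10⁻⁵ g/L) / (386.1 g/mol) = 1.399×10⁻⁷ mol/L
Zn₃(PO₄)₂(s) ⇌ 3 Zn²⁺(aq) + 2 PO₄³⁻(aq)
For each mole of Zn₃(PO₄)₂ that dissolves per liter, [Zn²⁺] = 3s and [PO₄³⁻] = 2s; let s denote this solubility.
Ksp = [Zn²⁺]^3[PO₄³⁻]^2 = (3s)^3 · (2s)^2 = 108s^5
Ksp = 108 × (1.399×10⁻⁷)^5 = 5.8×10⁻³³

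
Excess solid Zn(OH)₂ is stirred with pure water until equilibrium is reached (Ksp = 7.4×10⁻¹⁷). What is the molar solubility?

Zn(OH)₂(s) ⇌ Zn²⁺(aq) + 2 OH⁻(aq)
Call the molar solubility s, so that [Zn²⁺] = s and [OH⁻] = 2s.
Ksp = [Zn²⁺][OH⁻]^2 = s · (2s)^2 = 4s^3
4s^3 = 7.4×10⁻¹⁷  ⇒  s^3 = 1.9×10⁻¹⁷
Taking the 3rd root, s = 2.6×10⁻⁶ mol/L.

2.6×10⁻⁶ M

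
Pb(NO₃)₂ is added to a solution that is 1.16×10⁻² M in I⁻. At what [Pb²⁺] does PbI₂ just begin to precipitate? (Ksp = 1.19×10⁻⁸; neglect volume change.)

Each salt precipitates once Q = Ksp for that salt.
PbI₂(s) ⇌ Pb²⁺(aq) + 2 I⁻(aq)
Ksp = [Pb²⁺][I⁻]^2 = [Pb²⁺](1.16×10⁻²)^2
[Pb²⁺] = 1.19×10⁻⁸ / (1.16×10⁻²)^2 = 8.84×10⁻⁵
[Pb²⁺] = 8.84×10⁻⁵ M

8.84×10⁻⁵ M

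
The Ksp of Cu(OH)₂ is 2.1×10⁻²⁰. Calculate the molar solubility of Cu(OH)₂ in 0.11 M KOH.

Cu(OH)₂(s) ⇌ Cu²⁺(aq) + 2 OH⁻(aq)
With OH⁻ already at 0.11 M and s small, take [OH⁻] ≈ 0.11 M and [Cu²⁺] = s.
Ksp = [Cu²⁺][OH⁻]^2 = s(0.11)^2
s = 2.1×10⁻²⁰ / (0.11)^2 = 1.7×10⁻¹⁸
s = 1.7×10⁻¹⁸ M

1.7×10⁻¹⁸ M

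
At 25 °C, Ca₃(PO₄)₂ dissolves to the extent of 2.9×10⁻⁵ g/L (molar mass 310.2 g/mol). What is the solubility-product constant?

Convert to molarity: s = 2.9×10⁻⁵ / 310.2 = 9.349×10⁻⁸ mol/L
Ca₃(PO₄)₂(s) ⇌ 3 Ca²⁺(aq) + 2 PO₄³⁻(aq)
For each mole of Ca₃(PO₄)₂ that dissolves per liter, [Ca²⁺] = 3s and [PO₄³⁻] = 2s; let s denote this solubility.
Ksp = [Ca²⁺]^3[PO₄³⁻]^2 = (3s)^3 · (2s)^2 = 108s^5
Ksp = 108 × (9.349×10⁻⁸)^5 = 7.7×10⁻³⁴

Ksp = 7.7×10⁻³⁴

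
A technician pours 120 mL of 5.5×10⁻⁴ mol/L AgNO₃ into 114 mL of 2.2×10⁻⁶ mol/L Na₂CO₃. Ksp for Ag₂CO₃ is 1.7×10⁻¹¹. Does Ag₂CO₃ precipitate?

No

The combined volume is 234 mL.
[Ag⁺] = (5.5×10⁻⁴)(120)/234 = 2.8×10⁻⁴ mol/L
[CO₃²⁻] = (2.2×10⁻⁶)(114)/234 = 1.1×10⁻⁶ mol/L
Q = [Ag⁺]^2[CO₃²⁻] = 8.5×10⁻¹⁴
Q < Ksp (8.5×10⁻¹⁴ vs 1.7×10⁻¹¹); the solution remains unsaturated and no precipitate forms.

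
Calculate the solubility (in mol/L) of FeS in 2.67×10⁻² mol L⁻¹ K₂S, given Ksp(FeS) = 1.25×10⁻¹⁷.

FeS(s) ⇌ Fe²⁺(aq) + S²⁻(aq)
The solution already contains S²⁻ at 2.67×10⁻² mol L⁻¹. Let s be the molar solubility of FeS.
[S²⁻] ≈ 2.67×10⁻² mol L⁻¹ (common ion dominates); [Fe²⁺] = s.
Ksp = [Fe²⁺][S²⁻] = s(2.67×10⁻²)
s = 1.25×10⁻¹⁷ / (2.67×10⁻²) = 4.68×10⁻¹⁶
s = 4.68×10⁻¹⁶ mol L⁻¹

4.68×10⁻¹⁶ M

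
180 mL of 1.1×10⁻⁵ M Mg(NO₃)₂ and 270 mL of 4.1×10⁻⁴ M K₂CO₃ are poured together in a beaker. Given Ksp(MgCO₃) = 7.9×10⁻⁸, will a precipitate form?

No

After mixing, V = 180 mL + 270 mL = 450 mL.
[Mg²⁺] = (1.1×10⁻⁵)(180)/450 = 4.4×10⁻⁶ M
[CO₃²⁻] = (4.1×10⁻⁴)(270)/450 = 2.5×10⁻⁴ M
Q = [Mg²⁺][CO₃²⁻] = 1.1×10⁻⁹
Since Q (1.1×10⁻⁹) is less than Ksp (7.9×10⁻⁸), no MgCO₃ precipitates.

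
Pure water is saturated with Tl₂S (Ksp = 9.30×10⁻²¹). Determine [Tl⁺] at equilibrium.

2.65×10⁻⁷ M

Tl₂S(s) ⇌ 2 Tl⁺(aq) + S²⁻(aq)
Let s be the molar solubility. Then [Tl⁺] = 2s and [S²⁻] = s.
Ksp = [Tl⁺]^2[S²⁻] = (2s)^2 · s = 4s^3 = 9.30×10⁻²¹
s = 1.32×10⁻⁷ mol L⁻¹
[Tl⁺] = 2s = 2.65×10⁻⁷ mol L⁻¹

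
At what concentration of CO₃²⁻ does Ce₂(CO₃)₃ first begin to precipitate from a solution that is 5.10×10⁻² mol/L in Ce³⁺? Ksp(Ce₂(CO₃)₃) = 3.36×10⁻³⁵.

A salt starts to precipitate once the ion product Q reaches its Ksp.
Ce₂(CO₃)₃(s) ⇌ 2 Ce³⁺(aq) + 3 CO₃²⁻(aq)
Ksp = [Ce³⁺]^2[CO₃²⁻]^3 = [CO₃²⁻]^3(5.10×10⁻²)^2
[CO₃²⁻]^3 = 3.36×10⁻³⁵ / (5.10×10⁻²)^2 = 1.29×10⁻³²
[CO₃²⁻] = 2.35×10⁻¹¹ mol/L

2.35×10⁻¹¹ M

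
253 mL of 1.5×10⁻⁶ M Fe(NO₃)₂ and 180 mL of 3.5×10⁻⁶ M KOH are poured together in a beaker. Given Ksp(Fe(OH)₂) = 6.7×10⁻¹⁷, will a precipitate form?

No

Total volume after mixing = 253 + 180 = 433 mL.
[Fe²⁺] = (1.5×10⁻⁶)(253)/433 = 8.8×10⁻⁷ M
[OH⁻] = (3.5×10⁻⁶)(180)/433 = 1.5×10⁻⁶ M
Q = [Fe²⁺][OH⁻]^2 = 1.9×10⁻¹⁸
Since Q (1.9×10⁻¹⁸) is less than Ksp (6.7×10⁻¹⁷), no Fe(OH)₂ precipitates.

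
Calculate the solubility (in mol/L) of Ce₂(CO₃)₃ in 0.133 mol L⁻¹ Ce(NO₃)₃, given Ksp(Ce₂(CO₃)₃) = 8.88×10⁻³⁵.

5.71×10⁻¹² M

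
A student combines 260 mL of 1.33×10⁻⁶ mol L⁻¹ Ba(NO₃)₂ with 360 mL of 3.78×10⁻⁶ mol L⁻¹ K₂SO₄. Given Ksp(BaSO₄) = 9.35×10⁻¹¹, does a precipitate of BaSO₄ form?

No

The combined volume is 620 mL.
[Ba²⁺] = (1.33×10⁻⁶)(260)/620 = 5.58×10⁻⁷ mol L⁻¹
[SO₄²⁻] = (3.78×10⁻⁶)(360)/620 = 2.19×10⁻⁶ mol L⁻¹
Q = [Ba²⁺][SO₄²⁻] = 1.22×10⁻¹²
Since Q (1.22×10⁻¹²) is less than Ksp (9.35×10⁻¹¹), no BaSO₄ precipitates.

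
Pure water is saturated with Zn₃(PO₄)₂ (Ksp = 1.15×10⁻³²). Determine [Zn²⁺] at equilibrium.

Zn₃(PO₄)₂(s) ⇌ 3 Zn²⁺(aq) + 2 PO₄³⁻(aq)
Let s be the molar solubility. Then [Zn²⁺] = 3s and [PO₄³⁻] = 2s.
Ksp = [Zn²⁺]^3[PO₄³⁻]^2 = (3s)^3 · (2s)^2 = 108s^5 = 1.15×10⁻³²
s = 1.60×10⁻⁷ M
[Zn²⁺] = 3s = 4.81×10⁻⁷ M

4.81×10⁻⁷ M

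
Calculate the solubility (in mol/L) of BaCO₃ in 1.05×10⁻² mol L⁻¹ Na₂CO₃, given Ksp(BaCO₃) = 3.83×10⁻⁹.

BaCO₃(s) ⇌ Ba²⁺(aq) + CO₃²⁻(aq)
The solution already contains CO₃²⁻ at 1.05×10⁻² mol L⁻¹. Let s be the molar solubility of BaCO₃.
[CO₃²⁻] ≈ 1.05×10⁻² mol L⁻¹ (common ion dominates); [Ba²⁺] = s.
Ksp = [Ba²⁺][CO₃²⁻] = s(1.05×10⁻²)
s = 3.83×10⁻⁹ / (1.05×10⁻²) = 3.65×10⁻⁷
s = 3.65×10⁻⁷ mol L⁻¹

3.65×10⁻⁷ M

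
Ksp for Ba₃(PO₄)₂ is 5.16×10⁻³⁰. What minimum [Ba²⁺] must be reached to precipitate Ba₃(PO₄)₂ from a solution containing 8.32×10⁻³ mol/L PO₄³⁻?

4.21×10⁻⁹ M

Precipitation of each salt begins when its ion product equals Ksp.
Ba₃(PO₄)₂(s) ⇌ 3 Ba²⁺(aq) + 2 PO₄³⁻(aq)
Ksp = [Ba²⁺]^3[PO₄³⁻]^2 = [Ba²⁺]^3(8.32×10⁻³)^2
[Ba²⁺]^3 = 5.16×10⁻³⁰ / (8.32×10⁻³)^2 = 7.45×10⁻²⁶
[Ba²⁺] = 4.21×10⁻⁹ mol/L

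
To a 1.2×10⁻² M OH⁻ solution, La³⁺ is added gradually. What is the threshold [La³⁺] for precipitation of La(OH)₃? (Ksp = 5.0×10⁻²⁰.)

2.9×10⁻¹⁴ M

A salt starts to precipitate once the ion product Q reaches its Ksp.
La(OH)₃(s) ⇌ La³⁺(aq) + 3 OH⁻(aq)
Ksp = [La³⁺][OH⁻]^3 = [La³⁺](1.2×10⁻²)^3
[La³⁺] = 5.0×10⁻²⁰ / (1.2×10⁻²)^3 = 2.9×10⁻¹⁴
[La³⁺] = 2.9×10⁻¹⁴ M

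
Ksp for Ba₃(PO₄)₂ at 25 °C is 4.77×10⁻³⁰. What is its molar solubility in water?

Ba₃(PO₄)₂(s) ⇌ 3 Ba²⁺(aq) + 2 PO₄³⁻(aq)
For each mole of Ba₃(PO₄)₂ that dissolves per liter, [Ba²⁺] = 3s and [PO₄³⁻] = 2s; let s denote this solubility.
Ksp = [Ba²⁺]^3[PO₄³⁻]^2 = (3s)^3 · (2s)^2 = 108s^5
108s^5 = 4.77×10⁻³⁰  ⇒  s^5 = 4.42×10⁻³²
s = (4.42×10⁻³²)^(1/5) = 5.36×10⁻⁷ mol L⁻¹

5.36×10⁻⁷ M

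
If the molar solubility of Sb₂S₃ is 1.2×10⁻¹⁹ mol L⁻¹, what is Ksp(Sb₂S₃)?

Sb₂S₃(s) ⇌ 2 Sb³⁺(aq) + 3 S²⁻(aq)
Let s be the molar solubility. Then [Sb³⁺] = 2s and [S²⁻] = 3s.
Ksp = [Sb³⁺]^2[S²⁻]^3 = (2s)^2 · (3s)^3 = 108s^5
Ksp = 108 × (1.2×10⁻¹⁹)^5 = 2.7×10⁻⁹³

Ksp = 2.7×10⁻⁹³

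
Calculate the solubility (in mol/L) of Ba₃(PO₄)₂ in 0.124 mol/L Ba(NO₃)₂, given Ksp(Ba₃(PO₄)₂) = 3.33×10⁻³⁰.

2.09×10⁻¹⁴ M

Ba₃(PO₄)₂(s) ⇌ 3 Ba²⁺(aq) + 2 PO₄³⁻(aq)
With Ba²⁺ already at 0.124 mol/L and s small, take [Ba²⁺] ≈ 0.124 mol/L and [PO₄³⁻] = 2s.
Ksp = [Ba²⁺]^3[PO₄³⁻]^2 = (0.124)^3(2s)^2
(2s)^2 = 3.33×10⁻³⁰ / (0.124)^3 = 1.75×10⁻²⁷
s = 2.09×10⁻¹⁴ mol/L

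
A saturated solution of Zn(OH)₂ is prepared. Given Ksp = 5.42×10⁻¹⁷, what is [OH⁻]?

4.77×10⁻⁶ M

Zn(OH)₂(s) ⇌ Zn²⁺(aq) + 2 OH⁻(aq)
Call the molar solubility s, so that [Zn²⁺] = s and [OH⁻] = 2s.
Ksp = [Zn²⁺][OH⁻]^2 = s · (2s)^2 = 4s^3 = 5.42×10⁻¹⁷
s = 2.38×10⁻⁶ M
[OH⁻] = 2s = 4.77×10⁻⁶ M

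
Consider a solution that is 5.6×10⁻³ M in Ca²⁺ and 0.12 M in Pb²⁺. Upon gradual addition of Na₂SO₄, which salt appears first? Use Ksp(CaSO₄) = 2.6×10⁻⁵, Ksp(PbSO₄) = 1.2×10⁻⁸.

PbSO₄

Precipitation begins when Q = Ksp.
For CaSO₄: [SO₄²⁻] = (Ksp/[Ca²⁺]) = 4.6×10⁻³ M
For PbSO₄: [SO₄²⁻] = (Ksp/[Pb²⁺]) = 1.0×10⁻⁷ M
PbSO₄ requires the lower [SO₄²⁻], so it precipitates first.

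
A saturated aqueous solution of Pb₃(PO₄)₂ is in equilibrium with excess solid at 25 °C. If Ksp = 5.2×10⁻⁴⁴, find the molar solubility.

8.6×10⁻¹⁰ M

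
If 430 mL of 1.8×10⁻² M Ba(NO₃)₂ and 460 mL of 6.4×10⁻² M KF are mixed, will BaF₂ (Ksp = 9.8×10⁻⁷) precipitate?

Yes

Total volume after mixing = 430 + 460 = 890 mL.
[Ba²⁺] = (1.8×10⁻²)(430)/890 = 8.7×10⁻³ M
[F⁻] = (6.4×10⁻²)(460)/890 = 3.3×10⁻² M
Q = [Ba²⁺][F⁻]^2 = 9.5×10⁻⁶
Q = 9.5×10⁻⁶ > Ksp = 9.8×10⁻⁷, so the solution is supersaturated and BaF₂ precipitates.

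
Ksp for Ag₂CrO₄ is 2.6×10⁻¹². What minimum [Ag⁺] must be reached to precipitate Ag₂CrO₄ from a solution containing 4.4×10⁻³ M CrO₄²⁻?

The threshold for precipitation is Q = Ksp.
Ag₂CrO₄(s) ⇌ 2 Ag⁺(aq) + CrO₄²⁻(aq)
Ksp = [Ag⁺]^2[CrO₄²⁻] = [Ag⁺]^2(4.4×10⁻³)
[Ag⁺]^2 = 2.6×10⁻¹² / (4.4×10⁻³) = 5.9×10⁻¹⁰
[Ag⁺] = 2.4×10⁻⁵ M

2.4×10⁻⁵ M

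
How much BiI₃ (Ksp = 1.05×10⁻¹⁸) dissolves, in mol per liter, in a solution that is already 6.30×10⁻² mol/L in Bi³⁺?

BiI₃(s) ⇌ Bi³⁺(aq) + 3 I⁻(aq)
With Bi³⁺ already at 6.30×10⁻² mol/L and s small, take [Bi³⁺] ≈ 6.30×10⁻² mol/L and [I⁻] = 3s.
Ksp = [Bi³⁺][I⁻]^3 = (6.30×10⁻²)(3s)^3
(3s)^3 = 1.05×10⁻¹⁸ / (6.30×10⁻²) = 1.67×10⁻¹⁷
s = 8.51×10⁻⁷ mol/L

8.51×10⁻⁷ M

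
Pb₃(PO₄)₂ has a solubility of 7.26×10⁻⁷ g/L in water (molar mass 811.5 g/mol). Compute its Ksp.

Ksp = 6.19×10⁻⁴⁴

Molar solubility s = (7.26×10⁻⁷ g/L) / (811.5 g/mol) = 8.9464×10⁻¹⁰ mol/L
Pb₃(PO₄)₂(s) ⇌ 3 Pb²⁺(aq) + 2 PO₄³⁻(aq)
For each mole of Pb₃(PO₄)₂ that dissolves per liter, [Pb²⁺] = 3s and [PO₄³⁻] = 2s; let s denote this solubility.
Ksp = [Pb²⁺]^3[PO₄³⁻]^2 = (3s)^3 · (2s)^2 = 108s^5
Ksp = 108 × (8.9464×10⁻¹⁰)^5 = 6.19×10⁻⁴⁴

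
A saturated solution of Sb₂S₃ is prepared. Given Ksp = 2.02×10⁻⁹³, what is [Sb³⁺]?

Sb₂S₃(s) ⇌ 2 Sb³⁺(aq) + 3 S²⁻(aq)
If s mol/L of Sb₂S₃ dissolves, [Sb³⁺] = 2s and [S²⁻] = 3s.
Ksp = [Sb³⁺]^2[S²⁻]^3 = (2s)^2 · (3s)^3 = 108s^5 = 2.02×10⁻⁹³
s = 1.13×10⁻¹⁹ M
[Sb³⁺] = 2s = 2.27×10⁻¹⁹ M

2.27×10⁻¹⁹ M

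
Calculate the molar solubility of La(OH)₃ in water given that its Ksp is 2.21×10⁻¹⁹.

9.51×10⁻⁶ M

La(OH)₃(s) ⇌ La³⁺(aq) + 3 OH⁻(aq)
For each mole of La(OH)₃ that dissolves per liter, [La³⁺] = s and [OH⁻] = 3s; let s denote this solubility.
Ksp = [La³⁺][OH⁻]^3 = s · (3s)^3 = 27s^4
27s^4 = 2.21×10⁻¹⁹  ⇒  s^4 = 8.19×10⁻²¹
s = 9.51×10⁻⁶ mol L⁻¹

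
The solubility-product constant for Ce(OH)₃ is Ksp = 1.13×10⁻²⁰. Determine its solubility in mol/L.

Ce(OH)₃(s) ⇌ Ce³⁺(aq) + 3 OH⁻(aq)
For each mole of Ce(OH)₃ that dissolves per liter, [Ce³⁺] = s and [OH⁻] = 3s; let s denote this solubility.
Ksp = [Ce³⁺][OH⁻]^3 = s · (3s)^3 = 27s^4
27s^4 = 1.13×10⁻²⁰  ⇒  s^4 = 4.19×10⁻²²
s = (4.19×10⁻²²)^(1/4) = 4.52×10⁻⁶ mol/L

4.52×10⁻⁶ M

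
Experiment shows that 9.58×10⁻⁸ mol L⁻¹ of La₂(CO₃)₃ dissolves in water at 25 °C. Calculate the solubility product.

Ksp = 8.71×10⁻³⁴

La₂(CO₃)₃(s) ⇌ 2 La³⁺(aq) + 3 CO₃²⁻(aq)
For each mole of La₂(CO₃)₃ that dissolves per liter, [La³⁺] = 2s and [CO₃²⁻] = 3s; let s denote this solubility.
Ksp = [La³⁺]^2[CO₃²⁻]^3 = (2s)^2 · (3s)^3 = 108s^5
Ksp = 108 × (9.58×10⁻⁸)^5 = 8.71×10⁻³⁴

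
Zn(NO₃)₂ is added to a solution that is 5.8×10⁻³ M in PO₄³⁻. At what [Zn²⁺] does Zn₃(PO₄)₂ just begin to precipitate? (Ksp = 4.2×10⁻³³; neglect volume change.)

Precipitation begins when Q = Ksp.
Zn₃(PO₄)₂(s) ⇌ 3 Zn²⁺(aq) + 2 PO₄³⁻(aq)
Ksp = [Zn²⁺]^3[PO₄³⁻]^2 = [Zn²⁺]^3(5.8×10⁻³)^2
[Zn²⁺]^3 = 4.2×10⁻³³ / (5.8×10⁻³)^2 = 1.2×10⁻²⁸
[Zn²⁺] = 5.0×10⁻¹⁰ M

5.0×10⁻¹⁰ M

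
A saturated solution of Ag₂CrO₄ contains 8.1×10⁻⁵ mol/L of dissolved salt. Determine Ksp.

Ksp = 2.1×10⁻¹²

Ag₂CrO₄(s) ⇌ 2 Ag⁺(aq) + CrO₄²⁻(aq)
Call the molar solubility s, so that [Ag⁺] = 2s and [CrO₄²⁻] = s.
Ksp = [Ag⁺]^2[CrO₄²⁻] = (2s)^2 · s = 4s^3
Ksp = 4 × (8.1×10⁻⁵)^3 = 2.1×10⁻¹²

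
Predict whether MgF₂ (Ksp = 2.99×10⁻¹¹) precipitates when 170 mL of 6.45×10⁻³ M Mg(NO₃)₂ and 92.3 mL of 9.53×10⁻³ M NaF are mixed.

Total volume after mixing = 170 + 92.3 = 262.3 mL.
[Mg²⁺] = (6.45×10⁻³)(170)/262.3 = 4.18×10⁻³ M
[F⁻] = (9.53×10⁻³)(92.3)/262.3 = 3.35×10⁻³ M
Q = [Mg²⁺][F⁻]^2 = 4.70×10⁻⁸
Q = 4.70×10⁻⁸ > Ksp = 2.99×10⁻¹¹, so the solution is supersaturated and MgF₂ precipitates.

Yes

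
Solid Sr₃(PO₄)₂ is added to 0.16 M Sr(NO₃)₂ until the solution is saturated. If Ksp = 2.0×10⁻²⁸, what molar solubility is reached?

1.1×10⁻¹³ M

Sr₃(PO₄)₂(s) ⇌ 3 Sr²⁺(aq) + 2 PO₄³⁻(aq)
With Sr²⁺ already at 0.16 M and s small, take [Sr²⁺] ≈ 0.16 M and [PO₄³⁻] = 2s.
Ksp = [Sr²⁺]^3[PO₄³⁻]^2 = (0.16)^3(2s)^2
(2s)^2 = 2.0×10⁻²⁸ / (0.16)^3 = 4.9×10⁻²⁶
s = 1.1×10⁻¹³ M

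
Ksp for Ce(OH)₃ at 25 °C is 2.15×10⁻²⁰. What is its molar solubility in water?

5.31×10⁻⁶ M

Ce(OH)₃(s) ⇌ Ce³⁺(aq) + 3 OH⁻(aq)
Let s be the molar solubility. Then [Ce³⁺] = s and [OH⁻] = 3s.
Ksp = [Ce³⁺][OH⁻]^3 = s · (3s)^3 = 27s^4
27s^4 = 2.15×10⁻²⁰  ⇒  s^4 = 7.96×10⁻²²
s = (7.96×10⁻²²)^(1/4) = 5.31×10⁻⁶ M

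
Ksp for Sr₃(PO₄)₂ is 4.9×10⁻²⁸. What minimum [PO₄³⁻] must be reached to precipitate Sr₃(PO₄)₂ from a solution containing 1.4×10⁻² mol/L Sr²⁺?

1.3×10⁻¹¹ M

Precipitation of each salt begins when its ion product equals Ksp.
Sr₃(PO₄)₂(s) ⇌ 3 Sr²⁺(aq) + 2 PO₄³⁻(aq)
Ksp = [Sr²⁺]^3[PO₄³⁻]^2 = [PO₄³⁻]^2(1.4×10⁻²)^3
[PO₄³⁻]^2 = 4.9×10⁻²⁸ / (1.4×10⁻²)^3 = 1.8×10⁻²²
[PO₄³⁻] = 1.3×10⁻¹¹ mol/L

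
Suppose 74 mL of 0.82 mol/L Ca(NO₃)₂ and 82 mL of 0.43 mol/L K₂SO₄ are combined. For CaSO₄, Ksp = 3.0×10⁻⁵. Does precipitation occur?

Total volume after mixing = 74 + 82 = 156 mL.
[Ca²⁺] = (0.82)(74)/156 = 0.39 mol/L
[SO₄²⁻] = (0.43)(82)/156 = 0.23 mol/L
Q = [Ca²⁺][SO₄²⁻] = 8.8×10⁻²
Since Q (8.8×10⁻²) exceeds Ksp (3.0×10⁻⁵), CaSO₄ will precipitate.

Yes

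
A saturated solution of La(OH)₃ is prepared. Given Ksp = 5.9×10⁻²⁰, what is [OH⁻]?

La(OH)₃(s) ⇌ La³⁺(aq) + 3 OH⁻(aq)
For each mole of La(OH)₃ that dissolves per liter, [La³⁺] = s and [OH⁻] = 3s; let s denote this solubility.
Ksp = [La³⁺][OH⁻]^3 = s · (3s)^3 = 27s^4 = 5.9×10⁻²⁰
s = 6.8×10⁻⁶ mol L⁻¹
[OH⁻] = 3s = 2.1×10⁻⁵ mol L⁻¹

2.1×10⁻⁵ M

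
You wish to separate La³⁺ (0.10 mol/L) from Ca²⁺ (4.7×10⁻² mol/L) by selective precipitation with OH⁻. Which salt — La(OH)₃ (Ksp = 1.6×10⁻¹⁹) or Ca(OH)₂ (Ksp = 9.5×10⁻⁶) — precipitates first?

Precipitation of each salt begins when its ion product equals Ksp.
For La(OH)₃: [OH⁻] = (Ksp/[La³⁺])^(1/3) = 1.2×10⁻⁶ mol/L
For Ca(OH)₂: [OH⁻] = (Ksp/[Ca²⁺])^(1/2) = 1.4×10⁻² mol/L
La(OH)₃ requires the lower [OH⁻], so it precipitates first.

La(OH)₃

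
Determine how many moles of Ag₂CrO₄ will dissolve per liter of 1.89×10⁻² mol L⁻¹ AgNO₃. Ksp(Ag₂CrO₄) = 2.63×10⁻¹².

7.36×10⁻⁹ M

Ag₂CrO₄(s) ⇌ 2 Ag⁺(aq) + CrO₄²⁻(aq)
Ag⁺ is already present at 1.89×10⁻² mol L⁻¹. If s mol/L of Ag₂CrO₄ dissolves, [CrO₄²⁻] = s while [Ag⁺] ≈ 1.89×10⁻² mol L⁻¹.
Ksp = [Ag⁺]^2[CrO₄²⁻] = (1.89×10⁻²)^2s
s = 2.63×10⁻¹² / (1.89×10⁻²)^2 = 7.36×10⁻⁹
s = 7.36×10⁻⁹ mol L⁻¹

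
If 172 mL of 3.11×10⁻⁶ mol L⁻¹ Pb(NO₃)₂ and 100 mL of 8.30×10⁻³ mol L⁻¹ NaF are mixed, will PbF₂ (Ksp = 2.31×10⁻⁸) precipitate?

No

After mixing, V = 172 mL + 100 mL = 272 mL.
[Pb²⁺] = (3.11×10⁻⁶)(172)/272 = 1.97×10⁻⁶ mol L⁻¹
[F⁻] = (8.30×10⁻³)(100)/272 = 3.05×10⁻³ mol L⁻¹
Q = [Pb²⁺][F⁻]^2 = 1.83×10⁻¹¹
Q = 1.83×10⁻¹¹ < Ksp = 2.31×10⁻⁸, so the solution is unsaturated and no precipitate forms.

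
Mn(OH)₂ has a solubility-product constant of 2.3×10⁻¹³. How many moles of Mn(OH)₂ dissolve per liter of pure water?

Mn(OH)₂(s) ⇌ Mn²⁺(aq) + 2 OH⁻(aq)
If s mol/L of Mn(OH)₂ dissolves, [Mn²⁺] = s and [OH⁻] = 2s.
Ksp = [Mn²⁺][OH⁻]^2 = s · (2s)^2 = 4s^3
4s^3 = 2.3×10⁻¹³  ⇒  s^3 = 5.8×10⁻¹⁴
s = (5.8×10⁻¹⁴)^(1/3) = 3.9×10⁻⁵ mol/L

3.9×10⁻⁵ M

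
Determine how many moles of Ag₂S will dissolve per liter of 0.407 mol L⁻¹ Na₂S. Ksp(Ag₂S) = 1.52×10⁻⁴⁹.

3.06×10⁻²⁵ M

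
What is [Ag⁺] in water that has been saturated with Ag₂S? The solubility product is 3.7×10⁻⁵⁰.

Ag₂S(s) ⇌ 2 Ag⁺(aq) + S²⁻(aq)
For each mole of Ag₂S that dissolves per liter, [Ag⁺] = 2s and [S²⁻] = s; let s denote this solubility.
Ksp = [Ag⁺]^2[S²⁻] = (2s)^2 · s = 4s^3 = 3.7×10⁻⁵⁰
s = 2.1×10⁻¹⁷ mol/L
[Ag⁺] = 2s = 4.2×10⁻¹⁷ mol/L

4.2×10⁻¹⁷ M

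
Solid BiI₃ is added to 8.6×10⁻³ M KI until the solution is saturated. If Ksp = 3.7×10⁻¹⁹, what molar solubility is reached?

BiI₃(s) ⇌ Bi³⁺(aq) + 3 I⁻(aq)
I⁻ is already present at 8.6×10⁻³ M. If s mol/L of BiI₃ dissolves, [Bi³⁺] = s while [I⁻] ≈ 8.6×10⁻³ M.
Ksp = [Bi³⁺][I⁻]^3 = s(8.6×10⁻³)^3
s = 3.7×10⁻¹⁹ / (8.6×10⁻³)^3 = 5.8×10⁻¹³
s = 5.8×10⁻¹³ M

5.8×10⁻¹³ M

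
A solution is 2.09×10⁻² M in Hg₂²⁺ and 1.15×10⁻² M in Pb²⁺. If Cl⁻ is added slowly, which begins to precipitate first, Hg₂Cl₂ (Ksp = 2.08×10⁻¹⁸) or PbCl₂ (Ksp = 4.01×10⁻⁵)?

Precipitation of each salt begins when its ion product equals Ksp.
For Hg₂Cl₂: [Cl⁻] = (Ksp/[Hg₂²⁺])^(1/2) = 9.98×10⁻⁹ M
For PbCl₂: [Cl⁻] = (Ksp/[Pb²⁺])^(1/2) = 5.91×10⁻² M
The smaller threshold [Cl⁻] is reached first, so Hg₂Cl₂ precipitates first.

Hg₂Cl₂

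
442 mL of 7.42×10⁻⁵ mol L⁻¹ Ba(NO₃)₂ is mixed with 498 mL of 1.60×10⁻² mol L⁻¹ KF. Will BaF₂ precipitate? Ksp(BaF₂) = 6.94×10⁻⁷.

After mixing, V = 442 mL + 498 mL = 940 mL.
[Ba²⁺] = (7.42×10⁻⁵)(442)/940 = 3.49×10⁻⁵ mol L⁻¹
[F⁻] = (1.60×10⁻²)(498)/940 = 8.48×10⁻³ mol L⁻¹
Q = [Ba²⁺][F⁻]^2 = 2.51×10⁻⁹
Q = 2.51×10⁻⁹ < Ksp = 6.94×10⁻⁷, so the solution is unsaturated and no precipitate forms.

No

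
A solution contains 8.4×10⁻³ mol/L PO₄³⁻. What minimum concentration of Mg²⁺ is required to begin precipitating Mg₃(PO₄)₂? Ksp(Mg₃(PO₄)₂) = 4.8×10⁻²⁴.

4.1×10⁻⁷ M

Each salt precipitates once Q = Ksp for that salt.
Mg₃(PO₄)₂(s) ⇌ 3 Mg²⁺(aq) + 2 PO₄³⁻(aq)
Ksp = [Mg²⁺]^3[PO₄³⁻]^2 = [Mg²⁺]^3(8.4×10⁻³)^2
[Mg²⁺]^3 = 4.8×10⁻²⁴ / (8.4×10⁻³)^2 = 6.8×10⁻²⁰
[Mg²⁺] = 4.1×10⁻⁷ mol/L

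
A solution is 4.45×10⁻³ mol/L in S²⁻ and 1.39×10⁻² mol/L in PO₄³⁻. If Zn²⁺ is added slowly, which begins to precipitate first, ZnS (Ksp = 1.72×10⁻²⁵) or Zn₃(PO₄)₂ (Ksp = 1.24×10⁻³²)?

Precipitation of each salt begins when its ion product equals Ksp.
For ZnS: [Zn²⁺] = (Ksp/[S²⁻]) = 3.87×10⁻²³ mol/L
For Zn₃(PO₄)₂: [Zn²⁺] = (Ksp/[PO₄³⁻]^2)^(1/3) = 4.00×10⁻¹⁰ mol/L
The smaller threshold [Zn²⁺] is reached first, so ZnS precipitates first.

ZnS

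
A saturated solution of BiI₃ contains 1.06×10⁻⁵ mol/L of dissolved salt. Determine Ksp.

Ksp = 3.41×10⁻¹⁹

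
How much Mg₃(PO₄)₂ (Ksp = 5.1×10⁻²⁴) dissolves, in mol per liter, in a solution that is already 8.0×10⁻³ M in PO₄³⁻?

Mg₃(PO₄)₂(s) ⇌ 3 Mg²⁺(aq) + 2 PO₄³⁻(aq)
Let s be the solubility of Mg₃(PO₄)₂ here. The common ion gives [PO₄³⁻] ≈ 8.0×10⁻³ M, and [Mg²⁺] = 3s.
Ksp = [Mg²⁺]^3[PO₄³⁻]^2 = (3s)^3(8.0×10⁻³)^2
(3s)^3 = 5.1×10⁻²⁴ / (8.0×10⁻³)^2 = 8.0×10⁻²⁰
s = 1.4×10⁻⁷ M

1.4×10⁻⁷ M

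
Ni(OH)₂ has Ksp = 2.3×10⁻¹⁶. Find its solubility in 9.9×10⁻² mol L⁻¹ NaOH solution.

2.3×10⁻¹⁴ M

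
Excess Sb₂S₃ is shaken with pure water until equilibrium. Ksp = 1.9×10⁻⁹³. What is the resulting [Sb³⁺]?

2.2×10⁻¹⁹ M

Sb₂S₃(s) ⇌ 2 Sb³⁺(aq) + 3 S²⁻(aq)
If s mol/L of Sb₂S₃ dissolves, [Sb³⁺] = 2s and [S²⁻] = 3s.
Ksp = [Sb³⁺]^2[S²⁻]^3 = (2s)^2 · (3s)^3 = 108s^5 = 1.9×10⁻⁹³
s = 1.1×10⁻¹⁹ M
[Sb³⁺] = 2s = 2.2×10⁻¹⁹ M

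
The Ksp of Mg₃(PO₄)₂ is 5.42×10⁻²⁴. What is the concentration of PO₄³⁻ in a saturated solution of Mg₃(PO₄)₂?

Mg₃(PO₄)₂(s) ⇌ 3 Mg²⁺(aq) + 2 PO₄³⁻(aq)
For each mole of Mg₃(PO₄)₂ that dissolves per liter, [Mg²⁺] = 3s and [PO₄³⁻] = 2s; let s denote this solubility.
Ksp = [Mg²⁺]^3[PO₄³⁻]^2 = (3s)^3 · (2s)^2 = 108s^5 = 5.42×10⁻²⁴
s = 8.71×10⁻⁶ M
[PO₄³⁻] = 2s = 1.74×10⁻⁵ M

1.74×10⁻⁵ M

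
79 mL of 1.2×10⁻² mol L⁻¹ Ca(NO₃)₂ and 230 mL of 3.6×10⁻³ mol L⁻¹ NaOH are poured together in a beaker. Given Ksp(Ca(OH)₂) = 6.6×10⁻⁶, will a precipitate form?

No

Total volume after mixing = 79 + 230 = 309 mL.
[Ca²⁺] = (1.2×10⁻²)(79)/309 = 3.1×10⁻³ mol L⁻¹
[OH⁻] = (3.6×10⁻³)(230)/309 = 2.7×10⁻³ mol L⁻¹
Q = [Ca²⁺][OH⁻]^2 = 2.2×10⁻⁸
Since Q (2.2×10⁻⁸) is less than Ksp (6.6×10⁻⁶), no Ca(OH)₂ precipitates.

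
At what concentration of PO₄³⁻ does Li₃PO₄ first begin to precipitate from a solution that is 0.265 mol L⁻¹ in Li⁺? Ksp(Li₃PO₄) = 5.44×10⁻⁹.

Precipitation begins when Q = Ksp.
Li₃PO₄(s) ⇌ 3 Li⁺(aq) + PO₄³⁻(aq)
Ksp = [Li⁺]^3[PO₄³⁻] = [PO₄³⁻](0.265)^3
[PO₄³⁻] = 5.44×10⁻⁹ / (0.265)^3 = 2.92×10⁻⁷
[PO₄³⁻] = 2.92×10⁻⁷ mol L⁻¹

2.92×10⁻⁷ M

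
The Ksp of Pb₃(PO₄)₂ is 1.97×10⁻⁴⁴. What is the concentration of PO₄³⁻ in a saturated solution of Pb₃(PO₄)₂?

Pb₃(PO₄)₂(s) ⇌ 3 Pb²⁺(aq) + 2 PO₄³⁻(aq)
With molar solubility s: [Pb²⁺] = 3s, [PO₄³⁻] = 2s.
Ksp = [Pb²⁺]^3[PO₄³⁻]^2 = (3s)^3 · (2s)^2 = 108s^5 = 1.97×10⁻⁴⁴
s = 7.12×10⁻¹⁰ M
[PO₄³⁻] = 2s = 1.42×10⁻⁹ M

1.42×10⁻⁹ M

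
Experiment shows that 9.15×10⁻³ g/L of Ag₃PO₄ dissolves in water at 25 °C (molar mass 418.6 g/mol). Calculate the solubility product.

Ksp = 6.16×10⁻¹⁸

s = (9.15×10⁻³ g L⁻¹)/(418.6 g mol⁻¹) = 2.1859×10⁻⁵ M
Ag₃PO₄(s) ⇌ 3 Ag⁺(aq) + PO₄³⁻(aq)
With molar solubility s: [Ag⁺] = 3s, [PO₄³⁻] = s.
Ksp = [Ag⁺]^3[PO₄³⁻] = (3s)^3 · s = 27s^4
Ksp = 27 × (2.1859×10⁻⁵)^4 = 6.16×10⁻¹⁸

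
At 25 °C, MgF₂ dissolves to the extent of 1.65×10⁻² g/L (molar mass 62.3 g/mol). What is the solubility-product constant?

Ksp = 7.43×10⁻¹¹

Molar solubility s = (1.65×10⁻² g/L) / (62.3 g/mol) = 2.6485×10⁻⁴ mol/L
MgF₂(s) ⇌ Mg²⁺(aq) + 2 F⁻(aq)
For each mole of MgF₂ that dissolves per liter, [Mg²⁺] = s and [F⁻] = 2s; let s denote this solubility.
Ksp = [Mg²⁺][F⁻]^2 = s · (2s)^2 = 4s^3
Ksp = 4 × (2.6485×10⁻⁴)^3 = 7.43×10⁻¹¹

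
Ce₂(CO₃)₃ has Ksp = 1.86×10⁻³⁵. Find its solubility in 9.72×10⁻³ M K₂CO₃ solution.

2.25×10⁻¹⁵ M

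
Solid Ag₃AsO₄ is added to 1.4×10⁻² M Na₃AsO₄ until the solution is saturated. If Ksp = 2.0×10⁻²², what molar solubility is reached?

Ag₃AsO₄(s) ⇌ 3 Ag⁺(aq) + AsO₄³⁻(aq)
AsO₄³⁻ is already present at 1.4×10⁻² M. If s mol/L of Ag₃AsO₄ dissolves, [Ag⁺] = 3s while [AsO₄³⁻] ≈ 1.4×10⁻² M.
Ksp = [Ag⁺]^3[AsO₄³⁻] = (3s)^3(1.4×10⁻²)
(3s)^3 = 2.0×10⁻²² / (1.4×10⁻²) = 1.4×10⁻²⁰
s = 8.1×10⁻⁸ M

8.1×10⁻⁸ M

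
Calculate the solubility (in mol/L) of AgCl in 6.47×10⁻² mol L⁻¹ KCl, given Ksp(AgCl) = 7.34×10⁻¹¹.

1.13×10⁻⁹ M

AgCl(s) ⇌ Ag⁺(aq) + Cl⁻(aq)
Let s be the solubility of AgCl here. The common ion gives [Cl⁻] ≈ 6.47×10⁻² mol L⁻¹, and [Ag⁺] = s.
Ksp = [Ag⁺][Cl⁻] = s(6.47×10⁻²)
s = 7.34×10⁻¹¹ / (6.47×10⁻²) = 1.13×10⁻⁹
s = 1.13×10⁻⁹ mol L⁻¹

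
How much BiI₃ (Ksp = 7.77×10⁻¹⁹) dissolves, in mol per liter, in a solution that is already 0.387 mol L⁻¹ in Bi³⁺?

4.21×10⁻⁷ M

BiI₃(s) ⇌ Bi³⁺(aq) + 3 I⁻(aq)
Bi³⁺ is already present at 0.387 mol L⁻¹. If s mol/L of BiI₃ dissolves, [I⁻] = 3s while [Bi³⁺] ≈ 0.387 mol L⁻¹.
Ksp = [Bi³⁺][I⁻]^3 = (0.387)(3s)^3
(3s)^3 = 7.77×10⁻¹⁹ / (0.387) = 2.01×10⁻¹⁸
s = 4.21×10⁻⁷ mol L⁻¹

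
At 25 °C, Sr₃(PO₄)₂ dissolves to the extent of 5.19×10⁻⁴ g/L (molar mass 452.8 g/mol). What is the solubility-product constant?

s = (5.19×10⁻⁴ g L⁻¹)/(452.8 g mol⁻¹) = 1.1462×10⁻⁶ M
Sr₃(PO₄)₂(s) ⇌ 3 Sr²⁺(aq) + 2 PO₄³⁻(aq)
Call the molar solubility s, so that [Sr²⁺] = 3s and [PO₄³⁻] = 2s.
Ksp = [Sr²⁺]^3[PO₄³⁻]^2 = (3s)^3 · (2s)^2 = 108s^5
Ksp = 108 × (1.1462×10⁻⁶)^5 = 2.14×10⁻²⁸

Ksp = 2.14×10⁻²⁸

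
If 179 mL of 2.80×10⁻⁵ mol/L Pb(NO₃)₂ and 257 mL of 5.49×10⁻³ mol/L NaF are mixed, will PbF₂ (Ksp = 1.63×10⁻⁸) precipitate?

No

After mixing, V = 179 mL + 257 mL = 436 mL.
[Pb²⁺] = (2.80×10⁻⁵)(179)/436 = 1.15×10⁻⁵ mol/L
[F⁻] = (5.49×10⁻³)(257)/436 = 3.24×10⁻³ mol/L
Q = [Pb²⁺][F⁻]^2 = 1.20×10⁻¹⁰
Since Q (1.20×10⁻¹⁰) is less than Ksp (1.63×10⁻⁸), no PbF₂ precipitates.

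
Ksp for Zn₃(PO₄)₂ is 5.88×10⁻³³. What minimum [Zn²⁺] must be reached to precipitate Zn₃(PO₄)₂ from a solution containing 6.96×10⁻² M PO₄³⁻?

Precipitation begins when Q = Ksp.
Zn₃(PO₄)₂(s) ⇌ 3 Zn²⁺(aq) + 2 PO₄³⁻(aq)
Ksp = [Zn²⁺]^3[PO₄³⁻]^2 = [Zn²⁺]^3(6.96×10⁻²)^2
[Zn²⁺]^3 = 5.88×10⁻³³ / (6.96×10⁻²)^2 = 1.21×10⁻³⁰
[Zn²⁺] = 1.07×10⁻¹⁰ M

1.07×10⁻¹⁰ M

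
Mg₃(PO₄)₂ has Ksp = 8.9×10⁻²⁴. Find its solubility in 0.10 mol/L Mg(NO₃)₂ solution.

Mg₃(PO₄)₂(s) ⇌ 3 Mg²⁺(aq) + 2 PO₄³⁻(aq)
Let s be the solubility of Mg₃(PO₄)₂ here. The common ion gives [Mg²⁺] ≈ 0.10 mol/L, and [PO₄³⁻] = 2s.
Ksp = [Mg²⁺]^3[PO₄³⁻]^2 = (0.10)^3(2s)^2
(2s)^2 = 8.9×10⁻²⁴ / (0.10)^3 = 8.9×10⁻²¹
s = 4.7×10⁻¹¹ mol/L

4.7×10⁻¹¹ M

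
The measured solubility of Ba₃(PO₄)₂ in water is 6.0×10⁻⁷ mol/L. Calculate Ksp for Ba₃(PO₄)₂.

Ba₃(PO₄)₂(s) ⇌ 3 Ba²⁺(aq) + 2 PO₄³⁻(aq)
Call the molar solubility s, so that [Ba²⁺] = 3s and [PO₄³⁻] = 2s.
Ksp = [Ba²⁺]^3[PO₄³⁻]^2 = (3s)^3 · (2s)^2 = 108s^5
Ksp = 108 × (6.0×10⁻⁷)^5 = 8.4×10⁻³⁰

Ksp = 8.4×10⁻³⁰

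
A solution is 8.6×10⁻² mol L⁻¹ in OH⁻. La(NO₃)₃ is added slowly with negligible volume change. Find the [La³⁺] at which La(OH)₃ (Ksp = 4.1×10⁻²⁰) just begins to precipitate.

6.4×10⁻¹⁷ M

Each salt precipitates once Q = Ksp for that salt.
La(OH)₃(s) ⇌ La³⁺(aq) + 3 OH⁻(aq)
Ksp = [La³⁺][OH⁻]^3 = [La³⁺](8.6×10⁻²)^3
[La³⁺] = 4.1×10⁻²⁰ / (8.6×10⁻²)^3 = 6.4×10⁻¹⁷
[La³⁺] = 6.4×10⁻¹⁷ mol L⁻¹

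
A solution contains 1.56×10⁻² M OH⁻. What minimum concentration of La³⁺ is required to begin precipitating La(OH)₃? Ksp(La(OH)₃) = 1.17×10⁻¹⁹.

The threshold for precipitation is Q = Ksp.
La(OH)₃(s) ⇌ La³⁺(aq) + 3 OH⁻(aq)
Ksp = [La³⁺][OH⁻]^3 = [La³⁺](1.56×10⁻²)^3
[La³⁺] = 1.17×10⁻¹⁹ / (1.56×10⁻²)^3 = 3.08×10⁻¹⁴
[La³⁺] = 3.08×10⁻¹⁴ M

3.08×10⁻¹⁴ M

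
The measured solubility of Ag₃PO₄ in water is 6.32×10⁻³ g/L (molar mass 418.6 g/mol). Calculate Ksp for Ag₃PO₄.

Ksp = 1.40×10⁻¹⁸

Convert to molarity: s = 6.32×10⁻³ / 418.6 = 1.5098×10⁻⁵ mol/L
Ag₃PO₄(s) ⇌ 3 Ag⁺(aq) + PO₄³⁻(aq)
Call the molar solubility s, so that [Ag⁺] = 3s and [PO₄³⁻] = s.
Ksp = [Ag⁺]^3[PO₄³⁻] = (3s)^3 · s = 27s^4
Ksp = 27 × (1.5098×10⁻⁵)^4 = 1.40×10⁻¹⁸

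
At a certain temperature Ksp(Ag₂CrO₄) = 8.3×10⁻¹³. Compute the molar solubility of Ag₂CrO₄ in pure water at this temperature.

Ag₂CrO₄(s) ⇌ 2 Ag⁺(aq) + CrO₄²⁻(aq)
With molar solubility s: [Ag⁺] = 2s, [CrO₄²⁻] = s.
Ksp = [Ag⁺]^2[CrO₄²⁻] = (2s)^2 · s = 4s^3
4s^3 = 8.3×10⁻¹³  ⇒  s^3 = 2.1×10⁻¹³
s = (2.1×10⁻¹³)^(1/3) = 5.9×10⁻⁵ mol L⁻¹

5.9×10⁻⁵ M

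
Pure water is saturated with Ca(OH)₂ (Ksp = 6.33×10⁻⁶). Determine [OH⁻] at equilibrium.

Ca(OH)₂(s) ⇌ Ca²⁺(aq) + 2 OH⁻(aq)
For each mole of Ca(OH)₂ that dissolves per liter, [Ca²⁺] = s and [OH⁻] = 2s; let s denote this solubility.
Ksp = [Ca²⁺][OH⁻]^2 = s · (2s)^2 = 4s^3 = 6.33×10⁻⁶
s = 1.17×10⁻² mol L⁻¹
[OH⁻] = 2s = 2.33×10⁻² mol L⁻¹

2.33×10⁻² M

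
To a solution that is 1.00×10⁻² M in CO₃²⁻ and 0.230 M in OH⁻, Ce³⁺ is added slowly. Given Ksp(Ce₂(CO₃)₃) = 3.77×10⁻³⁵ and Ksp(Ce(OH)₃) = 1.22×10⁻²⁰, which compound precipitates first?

Ce(OH)₃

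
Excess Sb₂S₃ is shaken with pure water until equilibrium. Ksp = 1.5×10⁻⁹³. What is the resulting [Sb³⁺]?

Sb₂S₃(s) ⇌ 2 Sb³⁺(aq) + 3 S²⁻(aq)
If s mol/L of Sb₂S₃ dissolves, [Sb³⁺] = 2s and [S²⁻] = 3s.
Ksp = [Sb³⁺]^2[S²⁻]^3 = (2s)^2 · (3s)^3 = 108s^5 = 1.5×10⁻⁹³
s = 1.1×10⁻¹⁹ mol L⁻¹
[Sb³⁺] = 2s = 2.1×10⁻¹⁹ mol L⁻¹

2.1×10⁻¹⁹ M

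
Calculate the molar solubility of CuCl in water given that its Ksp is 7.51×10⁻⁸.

CuCl(s) ⇌ Cu⁺(aq) + Cl⁻(aq)
With molar solubility s: [Cu⁺] = s, [Cl⁻] = s.
Ksp = [Cu⁺][Cl⁻] = s · s = s^2
s^2 = 7.51×10⁻⁸
s = (7.51×10⁻⁸)^(1/2) = 2.74×10⁻⁴ M

2.74×10⁻⁴ M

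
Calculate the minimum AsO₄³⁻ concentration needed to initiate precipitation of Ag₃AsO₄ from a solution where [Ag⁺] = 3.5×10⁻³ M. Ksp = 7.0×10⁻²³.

The threshold for precipitation is Q = Ksp.
Ag₃AsO₄(s) ⇌ 3 Ag⁺(aq) + AsO₄³⁻(aq)
Ksp = [Ag⁺]^3[AsO₄³⁻] = [AsO₄³⁻](3.5×10⁻³)^3
[AsO₄³⁻] = 7.0×10⁻²³ / (3.5×10⁻³)^3 = 1.6×10⁻¹⁵
[AsO₄³⁻] = 1.6×10⁻¹⁵ M

1.6×10⁻¹⁵ M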